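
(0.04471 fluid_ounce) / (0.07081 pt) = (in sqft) 1 fluid_ounce = 2.957353e-05 m^3, so 0.04471 fluid_ounce = 0.04471 * 2.957353e-05 = 1.3222325e-06 m^3. 1 pt = 0.00035277778 m, so 0.07081 pt = 0.07081 * 0.00035277778 = 2.4980194e-05 m. Combine: 1.3222325e-06 m^3 / 2.4980194e-05 m = 0.052931234 m^2. 1 sqft = 0.09290304 m^2, so 0.052931234 m^2 = 0.052931234 / 0.09290304 = 0.56974706 sqft ≈ 0.5697 sqft (4 s.f.). Final answer: 0.5697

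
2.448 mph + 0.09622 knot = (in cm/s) 1 mph = 0.44704 m/s, so 2.448 mph = 2.448 * 0.44704 = 1.0943539 m/s. 1 knot = 0.51444444 m/s, so 0.09622 knot = 0.09622 * 0.51444444 = 0.049499844 m/s. Sum: 1.0943539 + 0.049499844 = 1.1438538 m/s. 1 cm/s = 0.01 m/s, so 1.1438538 m/s = 1.1438538 / 0.01 = 114.38538 cm/s ≈ 114.4 cm/s (4 s.f.). Final answer: 114.4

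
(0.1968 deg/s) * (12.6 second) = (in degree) 2.48. Check: 1 deg/s = 0.017453293 rad/s, so 0.1968 deg/s = 0.1968 * 0.017453293 = 0.003434808 rad/s. 12.6 second = 12.6 s. Combine: 0.003434808 rad/s * 12.6 s = 0.04327858 rad. 1 degree = 0.017453293 rad, so 0.04327858 rad = 0.04327858 / 0.017453293 = 2.47968 degree ≈ 2.48 degree (4 s.f.).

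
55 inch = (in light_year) 1 inch = 0.0254 m, so 55 inch = 55 * 0.0254 = 1.397 m. 1 light_year = 9.4607305e+15 m, so 1.397 m = 1.397 / 9.4607305e+15 = 1.4766302e-16 light_year ≈ 1.477e-16 light_year (4 s.f.). Final answer: 1.477e-16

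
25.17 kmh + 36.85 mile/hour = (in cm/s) 1 kmh = 0.27777778 m/s, so 25.17 kmh = 25.17 * 0.27777778 = 6.9916667 m/s. 1 mile/hour = 0.44704 m/s, so 36.85 mile/hour = 36.85 * 0.44704 = 16.473424 m/s. Sum: 6.9916667 + 16.473424 = 23.465091 m/s. 1 cm/s = 0.01 m/s, so 23.465091 m/s = 23.465091 / 0.01 = 2346.5091 cm/s ≈ 2347 cm/s (4 s.f.). Final answer: 2347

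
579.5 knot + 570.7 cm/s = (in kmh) 1094. Check: 1 knot = 0.51444444 m/s, so 579.5 knot = 579.5 * 0.51444444 = 298.12056 m/s. 1 cm/s = 0.01 m/s, so 570.7 cm/s = 570.7 * 0.01 = 5.707 m/s. Sum: 298.12056 + 5.707 = 303.82756 m/s. 1 kmh = 0.27777778 m/s, so 303.82756 m/s = 303.82756 / 0.27777778 = 1093.7792 kmh ≈ 1094 kmh (4 s.f.).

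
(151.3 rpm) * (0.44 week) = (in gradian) 1 rpm = 0.10471976 rad/s, so 151.3 rpm = 151.3 * 0.10471976 = 15.844099 rad/s. 1 week = 604800 s, so 0.44 week = 0.44 * 604800 = 266112 s. Combine: 15.844099 rad/s * 266112 s = 4216304.9 rad. 1 gradian = 0.015707963 rad, so 4216304.9 rad = 4216304.9 / 0.015707963 = 2.684183e+08 gradian ≈ 2.684e+08 gradian (4 s.f.). Final answer: 2.684e+08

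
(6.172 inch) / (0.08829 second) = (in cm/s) 1 inch = 0.0254 m, so 6.172 inch = 6.172 * 0.0254 = 0.1567688 m. 0.08829 second = 0.08829 s. Combine: 0.1567688 m / 0.08829 s = 1.7756122 m/s. 1 cm/s = 0.01 m/s, so 1.7756122 m/s = 1.7756122 / 0.01 = 177.56122 cm/s ≈ 177.6 cm/s (4 s.f.). Final answer: 177.6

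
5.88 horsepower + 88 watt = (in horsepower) 5.998. Check: 1 horsepower = 745.69987 W, so 5.88 horsepower = 5.88 * 745.69987 = 4384.7152 W. 88 watt = 88 W. Sum: 4384.7152 + 88 = 4472.7152 W. 1 horsepower = 745.69987 W, so 4472.7152 W = 4472.7152 / 745.69987 = 5.9980099 horsepower ≈ 5.998 horsepower (4 s.f.).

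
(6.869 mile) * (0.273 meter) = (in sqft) 3.248e+04. Check: 1 mile = 1609.344 m, so 6.869 mile = 6.869 * 1609.344 = 11054.584 m. 0.273 meter = 0.273 m. Combine: 11054.584 m * 0.273 m = 3017.9014 m^2. 1 sqft = 0.09290304 m^2, so 3017.9014 m^2 = 3017.9014 / 0.09290304 = 32484.42 sqft ≈ 3.248e+04 sqft (4 s.f.).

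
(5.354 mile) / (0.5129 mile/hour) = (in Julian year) 0.001191. Check: 1 mile = 1609.344 m, so 5.354 mile = 5.354 * 1609.344 = 8616.4278 m. 1 mile/hour = 0.44704 m/s, so 0.5129 mile/hour = 0.5129 * 0.44704 = 0.22928682 m/s. Combine: 8616.4278 m / 0.22928682 m/s = 37579.255 s. 1 Julian year = 31557600 s, so 37579.255 s = 37579.255 / 31557600 = 0.0011908147 Julian year ≈ 0.001191 Julian year (4 s.f.).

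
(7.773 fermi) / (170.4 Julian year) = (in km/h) 1 fermi = 1e-15 m, so 7.773 fermi = 7.773 * 1e-15 = 7.773e-15 m. 1 Julian year = 31557600 s, so 170.4 Julian year = 170.4 * 31557600 = 5.377415e+09 s. Combine: 7.773e-15 m / 5.377415e+09 s = 1.4454901e-24 m/s. 1 km/h = 0.27777778 m/s, so 1.4454901e-24 m/s = 1.4454901e-24 / 0.27777778 = 5.2037642e-24 km/h ≈ 5.204e-24 km/h (4 s.f.). Final answer: 5.204e-24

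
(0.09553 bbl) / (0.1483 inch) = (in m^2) 1 bbl = 0.15898729 m^3, so 0.09553 bbl = 0.09553 * 0.15898729 = 0.015188056 m^3. 1 inch = 0.0254 m, so 0.1483 inch = 0.1483 * 0.0254 = 0.00376682 m. Combine: 0.015188056 m^3 / 0.00376682 m = 4.0320632 m^2. Result: 4.0320632 m^2 ≈ 4.032 m^2 (4 s.f.). Final answer: 4.032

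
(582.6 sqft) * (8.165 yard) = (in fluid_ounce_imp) 1.422e+07. Check: 1 sqft = 0.09290304 m^2, so 582.6 sqft = 582.6 * 0.09290304 = 54.125311 m^2. 1 yard = 0.9144 m, so 8.165 yard = 8.165 * 0.9144 = 7.466076 m. Combine: 54.125311 m^2 * 7.466076 m = 404.10369 m^3. 1 fluid_ounce_imp = 2.8413063e-05 m^3, so 404.10369 m^3 = 404.10369 / 2.8413063e-05 = 14222461 fluid_ounce_imp ≈ 1.422e+07 fluid_ounce_imp (4 s.f.).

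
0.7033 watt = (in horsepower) 0.7033 watt = 0.7033 W. 1 horsepower = 745.69987 W, so 0.7033 W = 0.7033 / 745.69987 = 0.00094314084 horsepower ≈ 0.0009431 horsepower (4 s.f.). Final answer: 0.0009431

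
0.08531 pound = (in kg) 0.0387. Check: 1 pound = 0.45359237 kg, so 0.08531 pound = 0.08531 * 0.45359237 = 0.038695965 kg. Result: 0.038695965 kg ≈ 0.0387 kg (4 s.f.).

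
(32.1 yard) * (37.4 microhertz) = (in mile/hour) 1 yard = 0.9144 m, so 32.1 yard = 32.1 * 0.9144 = 29.35224 m. 1 microhertz = 1e-06 Hz, so 37.4 microhertz = 37.4 * 1e-06 = 3.74e-05 Hz. Combine: 29.35224 m * 3.74e-05 Hz = 0.0010977738 m/s. 1 mile/hour = 0.44704 m/s, so 0.0010977738 m/s = 0.0010977738 / 0.44704 = 0.00245565 mile/hour ≈ 0.002456 mile/hour (4 s.f.). Final answer: 0.002456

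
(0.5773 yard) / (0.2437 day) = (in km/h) 9.025e-05. Check: 1 yard = 0.9144 m, so 0.5773 yard = 0.5773 * 0.9144 = 0.52788312 m. 1 day = 86400 s, so 0.2437 day = 0.2437 * 86400 = 21055.68 s. Combine: 0.52788312 m / 21055.68 s = 2.5070818e-05 m/s. 1 km/h = 0.27777778 m/s, so 2.5070818e-05 m/s = 2.5070818e-05 / 0.27777778 = 9.0254945e-05 km/h ≈ 9.025e-05 km/h (4 s.f.).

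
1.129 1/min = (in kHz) 1 1/min = 0.016666667 Hz, so 1.129 1/min = 1.129 * 0.016666667 = 0.018816667 Hz. 1 kHz = 1000 Hz, so 0.018816667 Hz = 0.018816667 / 1000 = 1.8816667e-05 kHz ≈ 1.882e-05 kHz (4 s.f.). Final answer: 1.882e-05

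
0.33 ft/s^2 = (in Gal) 10.06. Check: 1 ft/s^2 = 0.3048 m/s^2, so 0.33 ft/s^2 = 0.33 * 0.3048 = 0.100584 m/s^2. 1 Gal = 0.01 m/s^2, so 0.100584 m/s^2 = 0.100584 / 0.01 = 10.0584 Gal ≈ 10.06 Gal (4 s.f.).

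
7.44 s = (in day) 1 day = 86400 s, so 7.44 s = 7.44 / 86400 = 8.6111111e-05 day ≈ 8.611e-05 day (4 s.f.). Final answer: 8.611e-05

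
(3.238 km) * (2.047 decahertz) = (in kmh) 1 km = 1000 m, so 3.238 km = 3.238 * 1000 = 3238 m. 1 decahertz = 10 Hz, so 2.047 decahertz = 2.047 * 10 = 20.47 Hz. Combine: 3238 m * 20.47 Hz = 66281.86 m/s. 1 kmh = 0.27777778 m/s, so 66281.86 m/s = 66281.86 / 0.27777778 = 238614.7 kmh ≈ 2.386e+05 kmh (4 s.f.). Final answer: 2.386e+05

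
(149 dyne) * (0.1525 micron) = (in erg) 1 dyne = 1e-05 N, so 149 dyne = 149 * 1e-05 = 0.00149 N. 1 micron = 1e-06 m, so 0.1525 micron = 0.1525 * 1e-06 = 1.525e-07 m. Combine: 0.00149 N * 1.525e-07 m = 2.27225e-10 J. 1 erg = 1e-07 J, so 2.27225e-10 J = 2.27225e-10 / 1e-07 = 0.00227225 erg ≈ 0.002272 erg (4 s.f.). Final answer: 0.002272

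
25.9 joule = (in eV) 25.9 joule = 25.9 J. 1 eV = 1.6021766e-19 J, so 25.9 J = 25.9 / 1.6021766e-19 = 1.6165509e+20 eV ≈ 1.617e+20 eV (4 s.f.). Final answer: 1.617e+20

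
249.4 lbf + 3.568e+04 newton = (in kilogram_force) 1 lbf = 4.4482216 N, so 249.4 lbf = 249.4 * 4.4482216 = 1109.3865 N. 3.568e+04 newton = 35680 N. Sum: 1109.3865 + 35680 = 36789.386 N. 1 kilogram_force = 9.80665 N, so 36789.386 N = 36789.386 / 9.80665 = 3751.4734 kilogram_force ≈ 3751 kilogram_force (4 s.f.). Final answer: 3751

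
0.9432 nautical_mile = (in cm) 1 nautical_mile = 1852 m, so 0.9432 nautical_mile = 0.9432 * 1852 = 1746.8064 m. 1 cm = 0.01 m, so 1746.8064 m = 1746.8064 / 0.01 = 174680.64 cm ≈ 1.747e+05 cm (4 s.f.). Final answer: 1.747e+05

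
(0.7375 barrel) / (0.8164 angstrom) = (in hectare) 1 barrel = 0.15898729 m^3, so 0.7375 barrel = 0.7375 * 0.15898729 = 0.11725313 m^3. 1 angstrom = 1e-10 m, so 0.8164 angstrom = 0.8164 * 1e-10 = 8.164e-11 m. Combine: 0.11725313 m^3 / 8.164e-11 m = 1.4362216e+09 m^2. 1 hectare = 10000 m^2, so 1.4362216e+09 m^2 = 1.4362216e+09 / 10000 = 143622.16 hectare ≈ 1.436e+05 hectare (4 s.f.). Final answer: 1.436e+05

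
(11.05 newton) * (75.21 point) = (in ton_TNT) 11.05 newton = 11.05 N. 1 point = 0.00035277778 m, so 75.21 point = 75.21 * 0.00035277778 = 0.026532417 m. Combine: 11.05 N * 0.026532417 m = 0.2931832 J. 1 ton_TNT = 4.184e+09 J, so 0.2931832 J = 0.2931832 / 4.184e+09 = 7.0072468e-11 ton_TNT ≈ 7.007e-11 ton_TNT (4 s.f.). Final answer: 7.007e-11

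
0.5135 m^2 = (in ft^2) 1 ft^2 = 0.09290304 m^2, so 0.5135 m^2 = 0.5135 / 0.09290304 = 5.527268 ft^2 ≈ 5.527 ft^2 (4 s.f.). Final answer: 5.527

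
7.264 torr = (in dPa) 9685. Check: 1 torr = 133.32237 Pa, so 7.264 torr = 7.264 * 133.32237 = 968.45368 Pa. 1 dPa = 0.1 Pa, so 968.45368 Pa = 968.45368 / 0.1 = 9684.5368 dPa ≈ 9685 dPa (4 s.f.).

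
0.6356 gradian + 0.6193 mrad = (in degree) 0.6075. Check: 1 gradian = 0.015707963 rad, so 0.6356 gradian = 0.6356 * 0.015707963 = 0.0099839815 rad. 1 mrad = 0.001 rad, so 0.6193 mrad = 0.6193 * 0.001 = 0.0006193 rad. Sum: 0.0099839815 + 0.0006193 = 0.010603281 rad. 1 degree = 0.017453293 rad, so 0.010603281 rad = 0.010603281 / 0.017453293 = 0.60752328 degree ≈ 0.6075 degree (4 s.f.).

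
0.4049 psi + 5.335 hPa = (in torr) 1 psi = 6894.7573 Pa, so 0.4049 psi = 0.4049 * 6894.7573 = 2791.6872 Pa. 1 hPa = 100 Pa, so 5.335 hPa = 5.335 * 100 = 533.5 Pa. Sum: 2791.6872 + 533.5 = 3325.1872 Pa. 1 torr = 133.32237 Pa, so 3325.1872 Pa = 3325.1872 / 133.32237 = 24.940955 torr ≈ 24.94 torr (4 s.f.). Final answer: 24.94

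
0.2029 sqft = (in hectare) 1.885e-06. Check: 1 sqft = 0.09290304 m^2, so 0.2029 sqft = 0.2029 * 0.09290304 = 0.018850027 m^2. 1 hectare = 10000 m^2, so 0.018850027 m^2 = 0.018850027 / 10000 = 1.8850027e-06 hectare ≈ 1.885e-06 hectare (4 s.f.).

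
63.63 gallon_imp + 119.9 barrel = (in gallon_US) 5112. Check: 1 gallon_imp = 0.00454609 m^3, so 63.63 gallon_imp = 63.63 * 0.00454609 = 0.28926771 m^3. 1 barrel = 0.15898729 m^3, so 119.9 barrel = 119.9 * 0.15898729 = 19.062577 m^3. Sum: 0.28926771 + 19.062577 = 19.351844 m^3. 1 gallon_US = 0.0037854118 m^3, so 19.351844 m^3 = 19.351844 / 0.0037854118 = 5112.2164 gallon_US ≈ 5112 gallon_US (4 s.f.).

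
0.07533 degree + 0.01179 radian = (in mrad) 1 degree = 0.017453293 rad, so 0.07533 degree = 0.07533 * 0.017453293 = 0.0013147565 rad. 0.01179 radian = 0.01179 rad. Sum: 0.0013147565 + 0.01179 = 0.013104757 rad. 1 mrad = 0.001 rad, so 0.013104757 rad = 0.013104757 / 0.001 = 13.104757 mrad ≈ 13.1 mrad (4 s.f.). Final answer: 13.1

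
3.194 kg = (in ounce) 112.7. Check: 1 ounce = 0.028349523 kg, so 3.194 kg = 3.194 / 0.028349523 = 112.66503 ounce ≈ 112.7 ounce (4 s.f.).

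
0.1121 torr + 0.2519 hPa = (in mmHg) 0.301. Check: 1 torr = 133.32237 Pa, so 0.1121 torr = 0.1121 * 133.32237 = 14.945438 Pa. 1 hPa = 100 Pa, so 0.2519 hPa = 0.2519 * 100 = 25.19 Pa. Sum: 14.945438 + 25.19 = 40.135438 Pa. 1 mmHg = 133.32237 Pa, so 40.135438 Pa = 40.135438 / 133.32237 = 0.30104054 mmHg ≈ 0.301 mmHg (4 s.f.).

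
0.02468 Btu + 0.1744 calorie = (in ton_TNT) 1 Btu = 1055.0559 J, so 0.02468 Btu = 0.02468 * 1055.0559 = 26.038778 J. 1 calorie = 4.184 J, so 0.1744 calorie = 0.1744 * 4.184 = 0.7296896 J. Sum: 26.038778 + 0.7296896 = 26.768468 J. 1 ton_TNT = 4.184e+09 J, so 26.768468 J = 26.768468 / 4.184e+09 = 6.3978174e-09 ton_TNT ≈ 6.398e-09 ton_TNT (4 s.f.). Final answer: 6.398e-09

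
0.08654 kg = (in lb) 0.1908. Check: 1 lb = 0.45359237 kg, so 0.08654 kg = 0.08654 / 0.45359237 = 0.19078804 lb ≈ 0.1908 lb (4 s.f.).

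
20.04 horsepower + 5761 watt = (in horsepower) 27.77. Check: 1 horsepower = 745.69987 W, so 20.04 horsepower = 20.04 * 745.69987 = 14943.825 W. 5761 watt = 5761 W. Sum: 14943.825 + 5761 = 20704.825 W. 1 horsepower = 745.69987 W, so 20704.825 W = 20704.825 / 745.69987 = 27.765628 horsepower ≈ 27.77 horsepower (4 s.f.).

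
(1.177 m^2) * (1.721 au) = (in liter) 1.177 m^2 is already in m^2. 1 au = 1.4959787e+11 m, so 1.721 au = 1.721 * 1.4959787e+11 = 2.5745794e+11 m. Combine: 1.177 m^2 * 2.5745794e+11 m = 3.0302799e+11 m^3. 1 liter = 0.001 m^3, so 3.0302799e+11 m^3 = 3.0302799e+11 / 0.001 = 3.0302799e+14 liter ≈ 3.03e+14 liter (4 s.f.). Final answer: 3.03e+14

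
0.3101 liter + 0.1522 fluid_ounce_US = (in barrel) 0.001979. Check: 1 liter = 0.001 m^3, so 0.3101 liter = 0.3101 * 0.001 = 0.0003101 m^3. 1 fluid_ounce_US = 2.957353e-05 m^3, so 0.1522 fluid_ounce_US = 0.1522 * 2.957353e-05 = 4.5010912e-06 m^3. Sum: 0.0003101 + 4.5010912e-06 = 0.00031460109 m^3. 1 barrel = 0.15898729 m^3, so 0.00031460109 m^3 = 0.00031460109 / 0.15898729 = 0.0019787813 barrel ≈ 0.001979 barrel (4 s.f.).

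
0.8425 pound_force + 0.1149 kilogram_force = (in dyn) 4.874e+05. Check: 1 pound_force = 4.4482216 N, so 0.8425 pound_force = 0.8425 * 4.4482216 = 3.7476267 N. 1 kilogram_force = 9.80665 N, so 0.1149 kilogram_force = 0.1149 * 9.80665 = 1.1267841 N. Sum: 3.7476267 + 1.1267841 = 4.8744108 N. 1 dyn = 1e-05 N, so 4.8744108 N = 4.8744108 / 1e-05 = 487441.08 dyn ≈ 4.874e+05 dyn (4 s.f.).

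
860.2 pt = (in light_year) 1 pt = 0.00035277778 m, so 860.2 pt = 860.2 * 0.00035277778 = 0.30345944 m. 1 light_year = 9.4607305e+15 m, so 0.30345944 m = 0.30345944 / 9.4607305e+15 = 3.2075689e-17 light_year ≈ 3.208e-17 light_year (4 s.f.). Final answer: 3.208e-17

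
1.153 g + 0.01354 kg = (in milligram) 1 g = 0.001 kg, so 1.153 g = 1.153 * 0.001 = 0.001153 kg. 0.01354 kg is already in kg. Sum: 0.001153 + 0.01354 = 0.014693 kg. 1 milligram = 1e-06 kg, so 0.014693 kg = 0.014693 / 1e-06 = 14693 milligram ≈ 1.469e+04 milligram (4 s.f.). Final answer: 1.469e+04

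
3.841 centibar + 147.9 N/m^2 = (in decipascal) 1 centibar = 1000 Pa, so 3.841 centibar = 3.841 * 1000 = 3841 Pa. 147.9 N/m^2 = 147.9 Pa. Sum: 3841 + 147.9 = 3988.9 Pa. 1 decipascal = 0.1 Pa, so 3988.9 Pa = 3988.9 / 0.1 = 39889 decipascal ≈ 3.989e+04 decipascal (4 s.f.). Final answer: 3.989e+04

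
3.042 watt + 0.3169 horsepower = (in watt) 3.042 watt = 3.042 W. 1 horsepower = 745.69987 W, so 0.3169 horsepower = 0.3169 * 745.69987 = 236.31229 W. Sum: 3.042 + 236.31229 = 239.35429 W. 239.35429 W = 239.35429 watt ≈ 239.4 watt (4 s.f.). Final answer: 239.4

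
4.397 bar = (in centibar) 439.7. Check: 1 bar = 100000 Pa, so 4.397 bar = 4.397 * 100000 = 439700 Pa. 1 centibar = 1000 Pa, so 439700 Pa = 439700 / 1000 = 439.7 centibar.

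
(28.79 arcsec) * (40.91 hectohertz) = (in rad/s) 0.571. Check: 1 arcsec = 4.8481368e-06 rad, so 28.79 arcsec = 28.79 * 4.8481368e-06 = 0.00013957786 rad. 1 hectohertz = 100 Hz, so 40.91 hectohertz = 40.91 * 100 = 4091 Hz. Combine: 0.00013957786 rad * 4091 Hz = 0.57101302 rad/s. Result: 0.57101302 rad/s ≈ 0.571 rad/s (4 s.f.).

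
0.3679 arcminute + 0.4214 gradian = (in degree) 1 arcminute = 0.00029088821 rad, so 0.3679 arcminute = 0.3679 * 0.00029088821 = 0.00010701777 rad. 1 gradian = 0.015707963 rad, so 0.4214 gradian = 0.4214 * 0.015707963 = 0.0066193357 rad. Sum: 0.00010701777 + 0.0066193357 = 0.0067263535 rad. 1 degree = 0.017453293 rad, so 0.0067263535 rad = 0.0067263535 / 0.017453293 = 0.38539167 degree ≈ 0.3854 degree (4 s.f.). Final answer: 0.3854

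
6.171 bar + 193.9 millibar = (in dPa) 6.365e+06. Check: 1 bar = 100000 Pa, so 6.171 bar = 6.171 * 100000 = 617100 Pa. 1 millibar = 100 Pa, so 193.9 millibar = 193.9 * 100 = 19390 Pa. Sum: 617100 + 19390 = 636490 Pa. 1 dPa = 0.1 Pa, so 636490 Pa = 636490 / 0.1 = 6364900 dPa ≈ 6.365e+06 dPa (4 s.f.).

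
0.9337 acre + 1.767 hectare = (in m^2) 2.145e+04. Check: 1 acre = 4046.8564 m^2, so 0.9337 acre = 0.9337 * 4046.8564 = 3778.5498 m^2. 1 hectare = 10000 m^2, so 1.767 hectare = 1.767 * 10000 = 17670 m^2. Sum: 3778.5498 + 17670 = 21448.55 m^2. Result: 21448.55 m^2 ≈ 2.145e+04 m^2 (4 s.f.).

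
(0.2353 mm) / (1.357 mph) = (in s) 0.0003879. Check: 1 mm = 0.001 m, so 0.2353 mm = 0.2353 * 0.001 = 0.0002353 m. 1 mph = 0.44704 m/s, so 1.357 mph = 1.357 * 0.44704 = 0.60663328 m/s. Combine: 0.0002353 m / 0.60663328 m/s = 0.00038787849 s. Result: 0.00038787849 s ≈ 0.0003879 s (4 s.f.).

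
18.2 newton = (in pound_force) 18.2 newton = 18.2 N. 1 pound_force = 4.4482216 N, so 18.2 N = 18.2 / 4.4482216 = 4.0915228 pound_force ≈ 4.092 pound_force (4 s.f.). Final answer: 4.092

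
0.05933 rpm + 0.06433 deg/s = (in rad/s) 0.007336. Check: 1 rpm = 0.10471976 rad/s, so 0.05933 rpm = 0.05933 * 0.10471976 = 0.0062130231 rad/s. 1 deg/s = 0.017453293 rad/s, so 0.06433 deg/s = 0.06433 * 0.017453293 = 0.0011227703 rad/s. Sum: 0.0062130231 + 0.0011227703 = 0.0073357934 rad/s. Result: 0.0073357934 rad/s ≈ 0.007336 rad/s (4 s.f.).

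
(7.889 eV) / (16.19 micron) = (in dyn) 1 eV = 1.6021766e-19 J, so 7.889 eV = 7.889 * 1.6021766e-19 = 1.2639571e-18 J. 1 micron = 1e-06 m, so 16.19 micron = 16.19 * 1e-06 = 1.619e-05 m. Combine: 1.2639571e-18 J / 1.619e-05 m = 7.8070238e-14 N. 1 dyn = 1e-05 N, so 7.8070238e-14 N = 7.8070238e-14 / 1e-05 = 7.8070238e-09 dyn ≈ 7.807e-09 dyn (4 s.f.). Final answer: 7.807e-09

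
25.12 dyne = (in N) 1 dyne = 1e-05 N, so 25.12 dyne = 25.12 * 1e-05 = 0.0002512 N. Result: 0.0002512 N. Final answer: 0.0002512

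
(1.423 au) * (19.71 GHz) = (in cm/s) 4.196e+23. Check: 1 au = 1.4959787e+11 m, so 1.423 au = 1.423 * 1.4959787e+11 = 2.1287777e+11 m. 1 GHz = 1e+09 Hz, so 19.71 GHz = 19.71 * 1e+09 = 1.971e+10 Hz. Combine: 2.1287777e+11 m * 1.971e+10 Hz = 4.1958208e+21 m/s. 1 cm/s = 0.01 m/s, so 4.1958208e+21 m/s = 4.1958208e+21 / 0.01 = 4.1958208e+23 cm/s ≈ 4.196e+23 cm/s (4 s.f.).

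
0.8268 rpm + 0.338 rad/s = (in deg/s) 1 rpm = 0.10471976 rad/s, so 0.8268 rpm = 0.8268 * 0.10471976 = 0.086582294 rad/s. 0.338 rad/s is already in rad/s. Sum: 0.086582294 + 0.338 = 0.42458229 rad/s. 1 deg/s = 0.017453293 rad/s, so 0.42458229 rad/s = 0.42458229 / 0.017453293 = 24.326773 deg/s ≈ 24.33 deg/s (4 s.f.). Final answer: 24.33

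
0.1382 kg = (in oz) 1 oz = 0.028349523 kg, so 0.1382 kg = 0.1382 / 0.028349523 = 4.8748615 oz ≈ 4.875 oz (4 s.f.). Final answer: 4.875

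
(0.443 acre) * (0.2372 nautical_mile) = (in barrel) 4.954e+06. Check: 1 acre = 4046.8564 m^2, so 0.443 acre = 0.443 * 4046.8564 = 1792.7574 m^2. 1 nautical_mile = 1852 m, so 0.2372 nautical_mile = 0.2372 * 1852 = 439.2944 m. Combine: 1792.7574 m^2 * 439.2944 m = 787548.28 m^3. 1 barrel = 0.15898729 m^3, so 787548.28 m^3 = 787548.28 / 0.15898729 = 4953529.7 barrel ≈ 4.954e+06 barrel (4 s.f.).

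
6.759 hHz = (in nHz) 6.759e+11. Check: 1 hHz = 100 Hz, so 6.759 hHz = 6.759 * 100 = 675.9 Hz. 1 nHz = 1e-09 Hz, so 675.9 Hz = 675.9 / 1e-09 = 6.759e+11 nHz.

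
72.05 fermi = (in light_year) 1 fermi = 1e-15 m, so 72.05 fermi = 72.05 * 1e-15 = 7.205e-14 m. 1 light_year = 9.4607305e+15 m, so 7.205e-14 m = 7.205e-14 / 9.4607305e+15 = 7.615691e-30 light_year ≈ 7.616e-30 light_year (4 s.f.). Final answer: 7.616e-30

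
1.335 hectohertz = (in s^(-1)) 133.5. Check: 1 hectohertz = 100 Hz, so 1.335 hectohertz = 1.335 * 100 = 133.5 Hz. 133.5 Hz = 133.5 s^(-1).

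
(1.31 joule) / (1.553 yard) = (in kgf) 0.09407. Check: 1.31 joule = 1.31 J. 1 yard = 0.9144 m, so 1.553 yard = 1.553 * 0.9144 = 1.4200632 m. Combine: 1.31 J / 1.4200632 m = 0.92249415 N. 1 kgf = 9.80665 N, so 0.92249415 N = 0.92249415 / 9.80665 = 0.094068224 kgf ≈ 0.09407 kgf (4 s.f.).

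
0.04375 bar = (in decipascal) 4.375e+04. Check: 1 bar = 100000 Pa, so 0.04375 bar = 0.04375 * 100000 = 4375 Pa. 1 decipascal = 0.1 Pa, so 4375 Pa = 4375 / 0.1 = 43750 decipascal ≈ 4.375e+04 decipascal (4 s.f.).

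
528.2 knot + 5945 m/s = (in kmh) 1 knot = 0.51444444 m/s, so 528.2 knot = 528.2 * 0.51444444 = 271.72956 m/s. 5945 m/s is already in m/s. Sum: 271.72956 + 5945 = 6216.7296 m/s. 1 kmh = 0.27777778 m/s, so 6216.7296 m/s = 6216.7296 / 0.27777778 = 22380.226 kmh ≈ 2.238e+04 kmh (4 s.f.). Final answer: 2.238e+04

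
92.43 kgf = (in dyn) 9.064e+07. Check: 1 kgf = 9.80665 N, so 92.43 kgf = 92.43 * 9.80665 = 906.42866 N. 1 dyn = 1e-05 N, so 906.42866 N = 906.42866 / 1e-05 = 90642866 dyn ≈ 9.064e+07 dyn (4 s.f.).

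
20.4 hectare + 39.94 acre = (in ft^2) 3.936e+06. Check: 1 hectare = 10000 m^2, so 20.4 hectare = 20.4 * 10000 = 204000 m^2. 1 acre = 4046.8564 m^2, so 39.94 acre = 39.94 * 4046.8564 = 161631.45 m^2. Sum: 204000 + 161631.45 = 365631.45 m^2. 1 ft^2 = 0.09290304 m^2, so 365631.45 m^2 = 365631.45 / 0.09290304 = 3935624.1 ft^2 ≈ 3.936e+06 ft^2 (4 s.f.).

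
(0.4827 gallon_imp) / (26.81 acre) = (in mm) 2.023e-05. Check: 1 gallon_imp = 0.00454609 m^3, so 0.4827 gallon_imp = 0.4827 * 0.00454609 = 0.0021943976 m^3. 1 acre = 4046.8564 m^2, so 26.81 acre = 26.81 * 4046.8564 = 108496.22 m^2. Combine: 0.0021943976 m^3 / 108496.22 m^2 = 2.0225568e-08 m. 1 mm = 0.001 m, so 2.0225568e-08 m = 2.0225568e-08 / 0.001 = 2.0225568e-05 mm ≈ 2.023e-05 mm (4 s.f.).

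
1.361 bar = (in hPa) 1 bar = 100000 Pa, so 1.361 bar = 1.361 * 100000 = 136100 Pa. 1 hPa = 100 Pa, so 136100 Pa = 136100 / 100 = 1361 hPa. Final answer: 1361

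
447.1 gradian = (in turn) 1.118. Check: 1 gradian = 0.015707963 rad, so 447.1 gradian = 447.1 * 0.015707963 = 7.0230304 rad. 1 turn = 6.2831853 rad, so 7.0230304 rad = 7.0230304 / 6.2831853 = 1.11775 turn ≈ 1.118 turn (4 s.f.).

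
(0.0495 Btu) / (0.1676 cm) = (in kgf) 1 Btu = 1055.0559 J, so 0.0495 Btu = 0.0495 * 1055.0559 = 52.225265 J. 1 cm = 0.01 m, so 0.1676 cm = 0.1676 * 0.01 = 0.001676 m. Combine: 52.225265 J / 0.001676 m = 31160.659 N. 1 kgf = 9.80665 N, so 31160.659 N = 31160.659 / 9.80665 = 3177.5029 kgf ≈ 3178 kgf (4 s.f.). Final answer: 3178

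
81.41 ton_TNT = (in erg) 1 ton_TNT = 4.184e+09 J, so 81.41 ton_TNT = 81.41 * 4.184e+09 = 3.4061944e+11 J. 1 erg = 1e-07 J, so 3.4061944e+11 J = 3.4061944e+11 / 1e-07 = 3.4061944e+18 erg ≈ 3.406e+18 erg (4 s.f.). Final answer: 3.406e+18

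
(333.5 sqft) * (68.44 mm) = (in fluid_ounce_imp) 7.463e+04. Check: 1 sqft = 0.09290304 m^2, so 333.5 sqft = 333.5 * 0.09290304 = 30.983164 m^2. 1 mm = 0.001 m, so 68.44 mm = 68.44 * 0.001 = 0.06844 m. Combine: 30.983164 m^2 * 0.06844 m = 2.1204877 m^3. 1 fluid_ounce_imp = 2.8413063e-05 m^3, so 2.1204877 m^3 = 2.1204877 / 2.8413063e-05 = 74630.735 fluid_ounce_imp ≈ 7.463e+04 fluid_ounce_imp (4 s.f.).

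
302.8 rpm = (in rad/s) 1 rpm = 0.10471976 rad/s, so 302.8 rpm = 302.8 * 0.10471976 = 31.709142 rad/s. Result: 31.709142 rad/s ≈ 31.71 rad/s (4 s.f.). Final answer: 31.71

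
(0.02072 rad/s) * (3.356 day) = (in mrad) 6.008e+06. Check: 0.02072 rad/s is already in rad/s. 1 day = 86400 s, so 3.356 day = 3.356 * 86400 = 289958.4 s. Combine: 0.02072 rad/s * 289958.4 s = 6007.938 rad. 1 mrad = 0.001 rad, so 6007.938 rad = 6007.938 / 0.001 = 6007938 mrad ≈ 6.008e+06 mrad (4 s.f.).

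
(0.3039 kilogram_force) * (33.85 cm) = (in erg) 1.009e+07. Check: 1 kilogram_force = 9.80665 N, so 0.3039 kilogram_force = 0.3039 * 9.80665 = 2.9802409 N. 1 cm = 0.01 m, so 33.85 cm = 33.85 * 0.01 = 0.3385 m. Combine: 2.9802409 N * 0.3385 m = 1.0088116 J. 1 erg = 1e-07 J, so 1.0088116 J = 1.0088116 / 1e-07 = 10088116 erg ≈ 1.009e+07 erg (4 s.f.).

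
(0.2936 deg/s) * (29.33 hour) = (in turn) 86.11. Check: 1 deg/s = 0.017453293 rad/s, so 0.2936 deg/s = 0.2936 * 0.017453293 = 0.0051242867 rad/s. 1 hour = 3600 s, so 29.33 hour = 29.33 * 3600 = 105588 s. Combine: 0.0051242867 rad/s * 105588 s = 541.06318 rad. 1 turn = 6.2831853 rad, so 541.06318 rad = 541.06318 / 6.2831853 = 86.11288 turn ≈ 86.11 turn (4 s.f.).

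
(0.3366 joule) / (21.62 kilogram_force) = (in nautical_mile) 0.3366 joule = 0.3366 J. 1 kilogram_force = 9.80665 N, so 21.62 kilogram_force = 21.62 * 9.80665 = 212.01977 N. Combine: 0.3366 J / 212.01977 N = 0.0015875878 m. 1 nautical_mile = 1852 m, so 0.0015875878 m = 0.0015875878 / 1852 = 8.5722882e-07 nautical_mile ≈ 8.572e-07 nautical_mile (4 s.f.). Final answer: 8.572e-07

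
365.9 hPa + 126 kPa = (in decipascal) 1.626e+06. Check: 1 hPa = 100 Pa, so 365.9 hPa = 365.9 * 100 = 36590 Pa. 1 kPa = 1000 Pa, so 126 kPa = 126 * 1000 = 126000 Pa. Sum: 36590 + 126000 = 162590 Pa. 1 decipascal = 0.1 Pa, so 162590 Pa = 162590 / 0.1 = 1625900 decipascal ≈ 1.626e+06 decipascal (4 s.f.).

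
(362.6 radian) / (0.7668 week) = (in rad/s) 0.0007819. Check: 362.6 radian = 362.6 rad. 1 week = 604800 s, so 0.7668 week = 0.7668 * 604800 = 463760.64 s. Combine: 362.6 rad / 463760.64 s = 0.00078186885 rad/s. Result: 0.00078186885 rad/s ≈ 0.0007819 rad/s (4 s.f.).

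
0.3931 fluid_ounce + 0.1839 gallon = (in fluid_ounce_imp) 24.91. Check: 1 fluid_ounce = 2.957353e-05 m^3, so 0.3931 fluid_ounce = 0.3931 * 2.957353e-05 = 1.1625354e-05 m^3. 1 gallon = 0.0037854118 m^3, so 0.1839 gallon = 0.1839 * 0.0037854118 = 0.00069613723 m^3. Sum: 1.1625354e-05 + 0.00069613723 = 0.00070776258 m^3. 1 fluid_ounce_imp = 2.8413063e-05 m^3, so 0.00070776258 m^3 = 0.00070776258 / 2.8413063e-05 = 24.90976 fluid_ounce_imp ≈ 24.91 fluid_ounce_imp (4 s.f.).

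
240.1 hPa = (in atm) 1 hPa = 100 Pa, so 240.1 hPa = 240.1 * 100 = 24010 Pa. 1 atm = 101325 Pa, so 24010 Pa = 24010 / 101325 = 0.23696028 atm ≈ 0.237 atm (4 s.f.). Final answer: 0.237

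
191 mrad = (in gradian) 1 mrad = 0.001 rad, so 191 mrad = 191 * 0.001 = 0.191 rad. 1 gradian = 0.015707963 rad, so 0.191 rad = 0.191 / 0.015707963 = 12.159438 gradian ≈ 12.16 gradian (4 s.f.). Final answer: 12.16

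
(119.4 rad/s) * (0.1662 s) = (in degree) 119.4 rad/s is already in rad/s. 0.1662 s is already in s. Combine: 119.4 rad/s * 0.1662 s = 19.84428 rad. 1 degree = 0.017453293 rad, so 19.84428 rad = 19.84428 / 0.017453293 = 1136.9935 degree ≈ 1137 degree (4 s.f.). Final answer: 1137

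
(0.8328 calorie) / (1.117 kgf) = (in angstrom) 3.181e+09. Check: 1 calorie = 4.184 J, so 0.8328 calorie = 0.8328 * 4.184 = 3.4844352 J. 1 kgf = 9.80665 N, so 1.117 kgf = 1.117 * 9.80665 = 10.954028 N. Combine: 3.4844352 J / 10.954028 N = 0.31809625 m. 1 angstrom = 1e-10 m, so 0.31809625 m = 0.31809625 / 1e-10 = 3.1809625e+09 angstrom ≈ 3.181e+09 angstrom (4 s.f.).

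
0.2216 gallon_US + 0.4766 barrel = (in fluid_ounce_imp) 1 gallon_US = 0.0037854118 m^3, so 0.2216 gallon_US = 0.2216 * 0.0037854118 = 0.00083884725 m^3. 1 barrel = 0.15898729 m^3, so 0.4766 barrel = 0.4766 * 0.15898729 = 0.075773345 m^3. Sum: 0.00083884725 + 0.075773345 = 0.076612192 m^3. 1 fluid_ounce_imp = 2.8413063e-05 m^3, so 0.076612192 m^3 = 0.076612192 / 2.8413063e-05 = 2696.3722 fluid_ounce_imp ≈ 2696 fluid_ounce_imp (4 s.f.). Final answer: 2696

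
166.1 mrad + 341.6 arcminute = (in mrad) 1 mrad = 0.001 rad, so 166.1 mrad = 166.1 * 0.001 = 0.1661 rad. 1 arcminute = 0.00029088821 rad, so 341.6 arcminute = 341.6 * 0.00029088821 = 0.099367412 rad. Sum: 0.1661 + 0.099367412 = 0.26546741 rad. 1 mrad = 0.001 rad, so 0.26546741 rad = 0.26546741 / 0.001 = 265.46741 mrad ≈ 265.5 mrad (4 s.f.). Final answer: 265.5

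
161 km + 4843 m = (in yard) 1.814e+05. Check: 1 km = 1000 m, so 161 km = 161 * 1000 = 161000 m. 4843 m is already in m. Sum: 161000 + 4843 = 165843 m. 1 yard = 0.9144 m, so 165843 m = 165843 / 0.9144 = 181368.11 yard ≈ 1.814e+05 yard (4 s.f.).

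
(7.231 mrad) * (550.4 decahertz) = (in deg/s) 2280. Check: 1 mrad = 0.001 rad, so 7.231 mrad = 7.231 * 0.001 = 0.007231 rad. 1 decahertz = 10 Hz, so 550.4 decahertz = 550.4 * 10 = 5504 Hz. Combine: 0.007231 rad * 5504 Hz = 39.799424 rad/s. 1 deg/s = 0.017453293 rad/s, so 39.799424 rad/s = 39.799424 / 0.017453293 = 2280.339 deg/s ≈ 2280 deg/s (4 s.f.).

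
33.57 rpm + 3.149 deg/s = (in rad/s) 1 rpm = 0.10471976 rad/s, so 33.57 rpm = 33.57 * 0.10471976 = 3.5154422 rad/s. 1 deg/s = 0.017453293 rad/s, so 3.149 deg/s = 3.149 * 0.017453293 = 0.054960418 rad/s. Sum: 3.5154422 + 0.054960418 = 3.5704026 rad/s. Result: 3.5704026 rad/s ≈ 3.57 rad/s (4 s.f.). Final answer: 3.57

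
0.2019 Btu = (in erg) 1 Btu = 1055.0559 J, so 0.2019 Btu = 0.2019 * 1055.0559 = 213.01578 J. 1 erg = 1e-07 J, so 213.01578 J = 213.01578 / 1e-07 = 2.1301578e+09 erg ≈ 2.13e+09 erg (4 s.f.). Final answer: 2.13e+09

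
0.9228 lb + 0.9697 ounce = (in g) 446.1. Check: 1 lb = 0.45359237 kg, so 0.9228 lb = 0.9228 * 0.45359237 = 0.41857504 kg. 1 ounce = 0.028349523 kg, so 0.9697 ounce = 0.9697 * 0.028349523 = 0.027490533 kg. Sum: 0.41857504 + 0.027490533 = 0.44606557 kg. 1 g = 0.001 kg, so 0.44606557 kg = 0.44606557 / 0.001 = 446.06557 g ≈ 446.1 g (4 s.f.).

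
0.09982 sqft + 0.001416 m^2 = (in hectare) 1.069e-06. Check: 1 sqft = 0.09290304 m^2, so 0.09982 sqft = 0.09982 * 0.09290304 = 0.0092735815 m^2. 0.001416 m^2 is already in m^2. Sum: 0.0092735815 + 0.001416 = 0.010689581 m^2. 1 hectare = 10000 m^2, so 0.010689581 m^2 = 0.010689581 / 10000 = 1.0689581e-06 hectare ≈ 1.069e-06 hectare (4 s.f.).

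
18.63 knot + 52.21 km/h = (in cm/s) 1 knot = 0.51444444 m/s, so 18.63 knot = 18.63 * 0.51444444 = 9.5841 m/s. 1 km/h = 0.27777778 m/s, so 52.21 km/h = 52.21 * 0.27777778 = 14.502778 m/s. Sum: 9.5841 + 14.502778 = 24.086878 m/s. 1 cm/s = 0.01 m/s, so 24.086878 m/s = 24.086878 / 0.01 = 2408.6878 cm/s ≈ 2409 cm/s (4 s.f.). Final answer: 2409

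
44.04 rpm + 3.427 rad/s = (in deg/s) 1 rpm = 0.10471976 rad/s, so 44.04 rpm = 44.04 * 0.10471976 = 4.611858 rad/s. 3.427 rad/s is already in rad/s. Sum: 4.611858 + 3.427 = 8.038858 rad/s. 1 deg/s = 0.017453293 rad/s, so 8.038858 rad/s = 8.038858 / 0.017453293 = 460.59264 deg/s ≈ 460.6 deg/s (4 s.f.). Final answer: 460.6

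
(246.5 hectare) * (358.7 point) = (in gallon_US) 1 hectare = 10000 m^2, so 246.5 hectare = 246.5 * 10000 = 2465000 m^2. 1 point = 0.00035277778 m, so 358.7 point = 358.7 * 0.00035277778 = 0.12654139 m. Combine: 2465000 m^2 * 0.12654139 m = 311924.52 m^3. 1 gallon_US = 0.0037854118 m^3, so 311924.52 m^3 = 311924.52 / 0.0037854118 = 82401742 gallon_US ≈ 8.24e+07 gallon_US (4 s.f.). Final answer: 8.24e+07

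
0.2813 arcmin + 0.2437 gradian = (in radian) 0.00391. Check: 1 arcmin = 0.00029088821 rad, so 0.2813 arcmin = 0.2813 * 0.00029088821 = 8.1826853e-05 rad. 1 gradian = 0.015707963 rad, so 0.2437 gradian = 0.2437 * 0.015707963 = 0.0038280306 rad. Sum: 8.1826853e-05 + 0.0038280306 = 0.0039098575 rad. 0.0039098575 rad = 0.0039098575 radian ≈ 0.00391 radian (4 s.f.).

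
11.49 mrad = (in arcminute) 1 mrad = 0.001 rad, so 11.49 mrad = 11.49 * 0.001 = 0.01149 rad. 1 arcminute = 0.00029088821 rad, so 0.01149 rad = 0.01149 / 0.00029088821 = 39.49971 arcminute ≈ 39.5 arcminute (4 s.f.). Final answer: 39.5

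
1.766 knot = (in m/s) 1 knot = 0.51444444 m/s, so 1.766 knot = 1.766 * 0.51444444 = 0.90850889 m/s. Result: 0.90850889 m/s ≈ 0.9085 m/s (4 s.f.). Final answer: 0.9085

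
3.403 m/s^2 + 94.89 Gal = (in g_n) 3.403 m/s^2 is already in m/s^2. 1 Gal = 0.01 m/s^2, so 94.89 Gal = 94.89 * 0.01 = 0.9489 m/s^2. Sum: 3.403 + 0.9489 = 4.3519 m/s^2. 1 g_n = 9.80665 m/s^2, so 4.3519 m/s^2 = 4.3519 / 9.80665 = 0.4437703 g_n ≈ 0.4438 g_n (4 s.f.). Final answer: 0.4438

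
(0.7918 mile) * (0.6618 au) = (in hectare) 1 mile = 1609.344 m, so 0.7918 mile = 0.7918 * 1609.344 = 1274.2786 m. 1 au = 1.4959787e+11 m, so 0.6618 au = 0.6618 * 1.4959787e+11 = 9.9003871e+10 m. Combine: 1274.2786 m * 9.9003871e+10 m = 1.2615851e+14 m^2. 1 hectare = 10000 m^2, so 1.2615851e+14 m^2 = 1.2615851e+14 / 10000 = 1.2615851e+10 hectare ≈ 1.262e+10 hectare (4 s.f.). Final answer: 1.262e+10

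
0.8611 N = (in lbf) 0.1936. Check: 1 lbf = 4.4482216 N, so 0.8611 N = 0.8611 / 4.4482216 = 0.19358298 lbf ≈ 0.1936 lbf (4 s.f.).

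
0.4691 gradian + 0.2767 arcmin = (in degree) 0.4268. Check: 1 gradian = 0.015707963 rad, so 0.4691 gradian = 0.4691 * 0.015707963 = 0.0073686056 rad. 1 arcmin = 0.00029088821 rad, so 0.2767 arcmin = 0.2767 * 0.00029088821 = 8.0488767e-05 rad. Sum: 0.0073686056 + 8.0488767e-05 = 0.0074490943 rad. 1 degree = 0.017453293 rad, so 0.0074490943 rad = 0.0074490943 / 0.017453293 = 0.42680167 degree ≈ 0.4268 degree (4 s.f.).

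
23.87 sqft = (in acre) 0.000548. Check: 1 sqft = 0.09290304 m^2, so 23.87 sqft = 23.87 * 0.09290304 = 2.2175956 m^2. 1 acre = 4046.8564 m^2, so 2.2175956 m^2 = 2.2175956 / 4046.8564 = 0.0005479798 acre ≈ 0.000548 acre (4 s.f.).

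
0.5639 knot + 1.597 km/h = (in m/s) 0.7337. Check: 1 knot = 0.51444444 m/s, so 0.5639 knot = 0.5639 * 0.51444444 = 0.29009522 m/s. 1 km/h = 0.27777778 m/s, so 1.597 km/h = 1.597 * 0.27777778 = 0.44361111 m/s. Sum: 0.29009522 + 0.44361111 = 0.73370633 m/s. Result: 0.73370633 m/s ≈ 0.7337 m/s (4 s.f.).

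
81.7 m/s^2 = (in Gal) 8170. Check: 1 Gal = 0.01 m/s^2, so 81.7 m/s^2 = 81.7 / 0.01 = 8170 Gal.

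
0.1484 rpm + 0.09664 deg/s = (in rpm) 0.1645. Check: 1 rpm = 0.10471976 rad/s, so 0.1484 rpm = 0.1484 * 0.10471976 = 0.015540412 rad/s. 1 deg/s = 0.017453293 rad/s, so 0.09664 deg/s = 0.09664 * 0.017453293 = 0.0016866862 rad/s. Sum: 0.015540412 + 0.0016866862 = 0.017227098 rad/s. 1 rpm = 0.10471976 rad/s, so 0.017227098 rad/s = 0.017227098 / 0.10471976 = 0.16450667 rpm ≈ 0.1645 rpm (4 s.f.).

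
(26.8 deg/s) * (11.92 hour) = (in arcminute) 1 deg/s = 0.017453293 rad/s, so 26.8 deg/s = 26.8 * 0.017453293 = 0.46774824 rad/s. 1 hour = 3600 s, so 11.92 hour = 11.92 * 3600 = 42912 s. Combine: 0.46774824 rad/s * 42912 s = 20072.012 rad. 1 arcminute = 0.00029088821 rad, so 20072.012 rad = 20072.012 / 0.00029088821 = 69002496 arcminute ≈ 6.9e+07 arcminute (4 s.f.). Final answer: 6.9e+07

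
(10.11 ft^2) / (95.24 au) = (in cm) 1 ft^2 = 0.09290304 m^2, so 10.11 ft^2 = 10.11 * 0.09290304 = 0.93924973 m^2. 1 au = 1.4959787e+11 m, so 95.24 au = 95.24 * 1.4959787e+11 = 1.4247701e+13 m. Combine: 0.93924973 m^2 / 1.4247701e+13 m = 6.5922897e-14 m. 1 cm = 0.01 m, so 6.5922897e-14 m = 6.5922897e-14 / 0.01 = 6.5922897e-12 cm ≈ 6.592e-12 cm (4 s.f.). Final answer: 6.592e-12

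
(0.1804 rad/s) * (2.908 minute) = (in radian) 0.1804 rad/s is already in rad/s. 1 minute = 60 s, so 2.908 minute = 2.908 * 60 = 174.48 s. Combine: 0.1804 rad/s * 174.48 s = 31.476192 rad. 31.476192 rad = 31.476192 radian ≈ 31.48 radian (4 s.f.). Final answer: 31.48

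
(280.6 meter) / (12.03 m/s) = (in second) 23.33. Check: 280.6 meter = 280.6 m. 12.03 m/s is already in m/s. Combine: 280.6 m / 12.03 m/s = 23.325021 s. 23.325021 s = 23.325021 second ≈ 23.33 second (4 s.f.).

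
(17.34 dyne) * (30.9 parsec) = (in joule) 1 dyne = 1e-05 N, so 17.34 dyne = 17.34 * 1e-05 = 0.0001734 N. 1 parsec = 3.0856776e+16 m, so 30.9 parsec = 30.9 * 3.0856776e+16 = 9.5347437e+17 m. Combine: 0.0001734 N * 9.5347437e+17 m = 1.6533246e+14 J. 1.6533246e+14 J = 1.6533246e+14 joule ≈ 1.653e+14 joule (4 s.f.). Final answer: 1.653e+14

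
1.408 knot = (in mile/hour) 1.62. Check: 1 knot = 0.51444444 m/s, so 1.408 knot = 1.408 * 0.51444444 = 0.72433778 m/s. 1 mile/hour = 0.44704 m/s, so 0.72433778 m/s = 0.72433778 / 0.44704 = 1.6202975 mile/hour ≈ 1.62 mile/hour (4 s.f.).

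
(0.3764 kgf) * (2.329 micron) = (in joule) 8.597e-06. Check: 1 kgf = 9.80665 N, so 0.3764 kgf = 0.3764 * 9.80665 = 3.6912231 N. 1 micron = 1e-06 m, so 2.329 micron = 2.329 * 1e-06 = 2.329e-06 m. Combine: 3.6912231 N * 2.329e-06 m = 8.5968585e-06 J. 8.5968585e-06 J = 8.5968585e-06 joule ≈ 8.597e-06 joule (4 s.f.).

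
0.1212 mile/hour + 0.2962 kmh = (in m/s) 0.1365. Check: 1 mile/hour = 0.44704 m/s, so 0.1212 mile/hour = 0.1212 * 0.44704 = 0.054181248 m/s. 1 kmh = 0.27777778 m/s, so 0.2962 kmh = 0.2962 * 0.27777778 = 0.082277778 m/s. Sum: 0.054181248 + 0.082277778 = 0.13645903 m/s. Result: 0.13645903 m/s ≈ 0.1365 m/s (4 s.f.).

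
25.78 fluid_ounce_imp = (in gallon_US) 1 fluid_ounce_imp = 2.8413063e-05 m^3, so 25.78 fluid_ounce_imp = 25.78 * 2.8413063e-05 = 0.00073248875 m^3. 1 gallon_US = 0.0037854118 m^3, so 0.00073248875 m^3 = 0.00073248875 / 0.0037854118 = 0.19350306 gallon_US ≈ 0.1935 gallon_US (4 s.f.). Final answer: 0.1935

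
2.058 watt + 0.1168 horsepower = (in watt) 2.058 watt = 2.058 W. 1 horsepower = 745.69987 W, so 0.1168 horsepower = 0.1168 * 745.69987 = 87.097745 W. Sum: 2.058 + 87.097745 = 89.155745 W. 89.155745 W = 89.155745 watt ≈ 89.16 watt (4 s.f.). Final answer: 89.16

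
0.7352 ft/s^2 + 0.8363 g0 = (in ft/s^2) 1 ft/s^2 = 0.3048 m/s^2, so 0.7352 ft/s^2 = 0.7352 * 0.3048 = 0.22408896 m/s^2. 1 g0 = 9.80665 m/s^2, so 0.8363 g0 = 0.8363 * 9.80665 = 8.2013014 m/s^2. Sum: 0.22408896 + 8.2013014 = 8.4253904 m/s^2. 1 ft/s^2 = 0.3048 m/s^2, so 8.4253904 m/s^2 = 8.4253904 / 0.3048 = 27.642357 ft/s^2 ≈ 27.64 ft/s^2 (4 s.f.). Final answer: 27.64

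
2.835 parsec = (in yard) 9.567e+16. Check: 1 parsec = 3.0856776e+16 m, so 2.835 parsec = 2.835 * 3.0856776e+16 = 8.7478959e+16 m. 1 yard = 0.9144 m, so 8.7478959e+16 m = 8.7478959e+16 / 0.9144 = 9.5668153e+16 yard ≈ 9.567e+16 yard (4 s.f.).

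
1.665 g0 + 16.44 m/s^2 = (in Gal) 1 g0 = 9.80665 m/s^2, so 1.665 g0 = 1.665 * 9.80665 = 16.328072 m/s^2. 16.44 m/s^2 is already in m/s^2. Sum: 16.328072 + 16.44 = 32.768072 m/s^2. 1 Gal = 0.01 m/s^2, so 32.768072 m/s^2 = 32.768072 / 0.01 = 3276.8072 Gal ≈ 3277 Gal (4 s.f.). Final answer: 3277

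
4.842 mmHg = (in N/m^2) 645.5. Check: 1 mmHg = 133.32237 Pa, so 4.842 mmHg = 4.842 * 133.32237 = 645.54691 Pa. 645.54691 Pa = 645.54691 N/m^2 ≈ 645.5 N/m^2 (4 s.f.).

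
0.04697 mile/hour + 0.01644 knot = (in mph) 0.06589. Check: 1 mile/hour = 0.44704 m/s, so 0.04697 mile/hour = 0.04697 * 0.44704 = 0.020997469 m/s. 1 knot = 0.51444444 m/s, so 0.01644 knot = 0.01644 * 0.51444444 = 0.0084574667 m/s. Sum: 0.020997469 + 0.0084574667 = 0.029454935 m/s. 1 mph = 0.44704 m/s, so 0.029454935 m/s = 0.029454935 / 0.44704 = 0.065888814 mph ≈ 0.06589 mph (4 s.f.).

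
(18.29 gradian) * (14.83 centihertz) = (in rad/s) 0.04261. Check: 1 gradian = 0.015707963 rad, so 18.29 gradian = 18.29 * 0.015707963 = 0.28729865 rad. 1 centihertz = 0.01 Hz, so 14.83 centihertz = 14.83 * 0.01 = 0.1483 Hz. Combine: 0.28729865 rad * 0.1483 Hz = 0.04260639 rad/s. Result: 0.04260639 rad/s ≈ 0.04261 rad/s (4 s.f.).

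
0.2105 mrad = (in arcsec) 1 mrad = 0.001 rad, so 0.2105 mrad = 0.2105 * 0.001 = 0.0002105 rad. 1 arcsec = 4.8481368e-06 rad, so 0.0002105 rad = 0.0002105 / 4.8481368e-06 = 43.418742 arcsec ≈ 43.42 arcsec (4 s.f.). Final answer: 43.42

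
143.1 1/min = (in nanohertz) 2.385e+09. Check: 1 1/min = 0.016666667 Hz, so 143.1 1/min = 143.1 * 0.016666667 = 2.385 Hz. 1 nanohertz = 1e-09 Hz, so 2.385 Hz = 2.385 / 1e-09 = 2.385e+09 nanohertz.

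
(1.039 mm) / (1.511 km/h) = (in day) 1 mm = 0.001 m, so 1.039 mm = 1.039 * 0.001 = 0.001039 m. 1 km/h = 0.27777778 m/s, so 1.511 km/h = 1.511 * 0.27777778 = 0.41972222 m/s. Combine: 0.001039 m / 0.41972222 m/s = 0.0024754467 s. 1 day = 86400 s, so 0.0024754467 s = 0.0024754467 / 86400 = 2.8651004e-08 day ≈ 2.865e-08 day (4 s.f.). Final answer: 2.865e-08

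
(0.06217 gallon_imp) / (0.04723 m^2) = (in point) 16.96. Check: 1 gallon_imp = 0.00454609 m^3, so 0.06217 gallon_imp = 0.06217 * 0.00454609 = 0.00028263042 m^3. 0.04723 m^2 is already in m^2. Combine: 0.00028263042 m^3 / 0.04723 m^2 = 0.0059841291 m. 1 point = 0.00035277778 m, so 0.0059841291 m = 0.0059841291 / 0.00035277778 = 16.962886 point ≈ 16.96 point (4 s.f.).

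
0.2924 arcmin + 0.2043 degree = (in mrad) 1 arcmin = 0.00029088821 rad, so 0.2924 arcmin = 0.2924 * 0.00029088821 = 8.5055712e-05 rad. 1 degree = 0.017453293 rad, so 0.2043 degree = 0.2043 * 0.017453293 = 0.0035657077 rad. Sum: 8.5055712e-05 + 0.0035657077 = 0.0036507634 rad. 1 mrad = 0.001 rad, so 0.0036507634 rad = 0.0036507634 / 0.001 = 3.6507634 mrad ≈ 3.651 mrad (4 s.f.). Final answer: 3.651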